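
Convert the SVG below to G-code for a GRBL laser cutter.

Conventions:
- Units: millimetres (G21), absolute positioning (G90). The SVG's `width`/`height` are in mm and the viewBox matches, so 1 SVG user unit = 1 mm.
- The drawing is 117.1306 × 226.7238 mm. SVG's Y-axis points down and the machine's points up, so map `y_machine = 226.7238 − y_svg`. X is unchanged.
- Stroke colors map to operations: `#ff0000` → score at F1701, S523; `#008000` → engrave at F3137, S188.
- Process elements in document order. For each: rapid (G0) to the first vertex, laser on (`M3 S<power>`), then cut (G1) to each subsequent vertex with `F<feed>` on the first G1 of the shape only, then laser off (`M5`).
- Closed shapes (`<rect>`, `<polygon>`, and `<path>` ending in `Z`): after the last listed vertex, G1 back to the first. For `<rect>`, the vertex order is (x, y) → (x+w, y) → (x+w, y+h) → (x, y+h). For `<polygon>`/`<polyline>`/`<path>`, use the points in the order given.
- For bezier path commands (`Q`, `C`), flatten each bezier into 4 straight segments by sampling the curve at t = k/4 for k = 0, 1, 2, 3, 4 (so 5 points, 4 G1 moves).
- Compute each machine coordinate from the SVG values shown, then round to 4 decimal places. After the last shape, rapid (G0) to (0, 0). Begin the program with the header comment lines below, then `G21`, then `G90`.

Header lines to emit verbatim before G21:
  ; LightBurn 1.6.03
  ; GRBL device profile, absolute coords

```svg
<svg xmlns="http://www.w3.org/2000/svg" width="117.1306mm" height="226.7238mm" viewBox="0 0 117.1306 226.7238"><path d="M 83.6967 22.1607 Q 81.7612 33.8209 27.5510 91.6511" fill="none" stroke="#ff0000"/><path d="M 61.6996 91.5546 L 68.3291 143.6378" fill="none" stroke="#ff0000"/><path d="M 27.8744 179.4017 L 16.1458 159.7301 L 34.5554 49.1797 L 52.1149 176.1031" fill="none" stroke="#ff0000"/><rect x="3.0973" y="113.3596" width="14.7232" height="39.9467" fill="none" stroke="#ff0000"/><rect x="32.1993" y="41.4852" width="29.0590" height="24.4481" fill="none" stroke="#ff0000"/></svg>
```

; LightBurn 1.6.03
; GRBL device profile, absolute coords
G21
G90
G0 X83.6967 Y204.5631
M3 S523
G1 X79.4618 Y195.8474 F1701
G1 X68.6925 Y181.3604
G1 X51.3889 Y161.1022
G1 X27.5510 Y135.0727
M5
G0 X61.6996 Y135.1692
M3 S523
G1 X68.3291 Y83.0860 F1701
M5
G0 X27.8744 Y47.3221
M3 S523
G1 X16.1458 Y66.9937 F1701
G1 X34.5554 Y177.5441
G1 X52.1149 Y50.6207
M5
G0 X3.0973 Y113.3642
M3 S523
G1 X17.8205 Y113.3642 F1701
G1 X17.8205 Y73.4175
G1 X3.0973 Y73.4175
G1 X3.0973 Y113.3642
M5
G0 X32.1993 Y185.2386
M3 S523
G1 X61.2583 Y185.2386 F1701
G1 X61.2583 Y160.7905
G1 X32.1993 Y160.7905
G1 X32.1993 Y185.2386
M5
G0 X0.0000 Y0.0000

viewBox `0 0 117.1306 226.7238` with mm width/height → 1 unit = 1 mm. Flip: y_m = 226.7238 − y_svg.

**Shape 1** — `<path>` quadratic bezier, stroke `#ff0000` → score (S523, F1701). Control points (SVG): P0=(83.6967,22.1607), P1=(81.7612,33.8209), P2=(27.5510,91.6511); sampled at t=k/4. Machine vertices: (83.6967,204.5631) → (79.4618,195.8474) → (68.6925,181.3604) → (51.3889,161.1022) → (27.5510,135.0727). Open path.

**Shape 2** — `<path>` line segment, stroke `#ff0000` → score (S523, F1701). Machine vertices: (61.6996,135.1692) → (68.3291,83.0860). Open path.

**Shape 3** — `<path>` open polyline, stroke `#ff0000` → score (S523, F1701). Machine vertices: (27.8744,47.3221) → (16.1458,66.9937) → (34.5554,177.5441) → (52.1149,50.6207). Open path.

**Shape 4** — `<rect>` rectangle, stroke `#ff0000` → score (S523, F1701). Machine vertices: (3.0973,113.3642) → (17.8205,113.3642) → (17.8205,73.4175) → (3.0973,73.4175) → (3.0973,113.3642). Closed: final G1 returns to the first vertex.

**Shape 5** — `<rect>` rectangle, stroke `#ff0000` → score (S523, F1701). Machine vertices: (32.1993,185.2386) → (61.2583,185.2386) → (61.2583,160.7905) → (32.1993,160.7905) → (32.1993,185.2386). Closed: final G1 returns to the first vertex.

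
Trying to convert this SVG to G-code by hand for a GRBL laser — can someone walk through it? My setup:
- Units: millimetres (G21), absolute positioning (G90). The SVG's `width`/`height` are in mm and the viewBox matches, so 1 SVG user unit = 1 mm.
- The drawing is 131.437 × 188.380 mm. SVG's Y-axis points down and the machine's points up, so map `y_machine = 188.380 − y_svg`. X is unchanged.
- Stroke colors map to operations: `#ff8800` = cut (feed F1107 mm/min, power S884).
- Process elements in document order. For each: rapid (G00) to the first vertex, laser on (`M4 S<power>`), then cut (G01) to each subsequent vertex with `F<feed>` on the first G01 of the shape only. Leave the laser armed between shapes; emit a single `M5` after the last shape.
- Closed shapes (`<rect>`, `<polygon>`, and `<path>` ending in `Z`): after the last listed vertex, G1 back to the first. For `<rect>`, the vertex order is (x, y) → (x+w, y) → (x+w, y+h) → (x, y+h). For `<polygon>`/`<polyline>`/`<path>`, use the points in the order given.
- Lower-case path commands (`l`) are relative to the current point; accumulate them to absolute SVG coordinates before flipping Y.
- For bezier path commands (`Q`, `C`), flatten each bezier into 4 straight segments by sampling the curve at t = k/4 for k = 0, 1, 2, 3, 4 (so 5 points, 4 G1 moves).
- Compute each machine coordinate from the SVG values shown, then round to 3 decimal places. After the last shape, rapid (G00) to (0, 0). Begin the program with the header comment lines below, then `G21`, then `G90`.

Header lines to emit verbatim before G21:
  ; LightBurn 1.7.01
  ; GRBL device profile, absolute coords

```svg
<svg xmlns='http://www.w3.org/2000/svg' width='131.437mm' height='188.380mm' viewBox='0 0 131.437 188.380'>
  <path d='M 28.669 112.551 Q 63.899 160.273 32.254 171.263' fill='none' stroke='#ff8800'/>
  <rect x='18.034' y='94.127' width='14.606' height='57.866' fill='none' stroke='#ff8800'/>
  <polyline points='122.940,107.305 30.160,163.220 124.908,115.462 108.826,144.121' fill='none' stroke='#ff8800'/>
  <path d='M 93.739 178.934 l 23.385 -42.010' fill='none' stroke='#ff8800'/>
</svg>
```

1 u = 1 mm; y_m = 188.380 − y.

[1] `<path>` quadratic bezier, #ff8800→cut S884 F1107: (28.669,75.829) → (42.104,54.264) → (47.180,37.290) → (43.897,24.908) → (32.254,17.117)

[2] `<rect>` rectangle, #ff8800→cut S884 F1107: (18.034,94.253) → (32.640,94.253) → (32.640,36.387) → (18.034,36.387) → (18.034,94.253) (closed)

[3] `<polyline>` open polyline, #ff8800→cut S884 F1107: (122.940,81.075) → (30.160,25.160) → (124.908,72.918) → (108.826,44.259)

[4] `<path>` line segment, #ff8800→cut S884 F1107: (93.739,9.446) → (117.124,51.456)

; LightBurn 1.7.01
; GRBL device profile, absolute coords
G21
G90
G00 X28.669 Y75.829
M4 S884
G01 X42.104 Y54.264 F1107
G01 X47.180 Y37.290
G01 X43.897 Y24.908
G01 X32.254 Y17.117
G00 X18.034 Y94.253
M4 S884
G01 X32.640 Y94.253 F1107
G01 X32.640 Y36.387
G01 X18.034 Y36.387
G01 X18.034 Y94.253
G00 X122.940 Y81.075
M4 S884
G01 X30.160 Y25.160 F1107
G01 X124.908 Y72.918
G01 X108.826 Y44.259
G00 X93.739 Y9.446
M4 S884
G01 X117.124 Y51.456 F1107
M5
G00 X0.000 Y0.000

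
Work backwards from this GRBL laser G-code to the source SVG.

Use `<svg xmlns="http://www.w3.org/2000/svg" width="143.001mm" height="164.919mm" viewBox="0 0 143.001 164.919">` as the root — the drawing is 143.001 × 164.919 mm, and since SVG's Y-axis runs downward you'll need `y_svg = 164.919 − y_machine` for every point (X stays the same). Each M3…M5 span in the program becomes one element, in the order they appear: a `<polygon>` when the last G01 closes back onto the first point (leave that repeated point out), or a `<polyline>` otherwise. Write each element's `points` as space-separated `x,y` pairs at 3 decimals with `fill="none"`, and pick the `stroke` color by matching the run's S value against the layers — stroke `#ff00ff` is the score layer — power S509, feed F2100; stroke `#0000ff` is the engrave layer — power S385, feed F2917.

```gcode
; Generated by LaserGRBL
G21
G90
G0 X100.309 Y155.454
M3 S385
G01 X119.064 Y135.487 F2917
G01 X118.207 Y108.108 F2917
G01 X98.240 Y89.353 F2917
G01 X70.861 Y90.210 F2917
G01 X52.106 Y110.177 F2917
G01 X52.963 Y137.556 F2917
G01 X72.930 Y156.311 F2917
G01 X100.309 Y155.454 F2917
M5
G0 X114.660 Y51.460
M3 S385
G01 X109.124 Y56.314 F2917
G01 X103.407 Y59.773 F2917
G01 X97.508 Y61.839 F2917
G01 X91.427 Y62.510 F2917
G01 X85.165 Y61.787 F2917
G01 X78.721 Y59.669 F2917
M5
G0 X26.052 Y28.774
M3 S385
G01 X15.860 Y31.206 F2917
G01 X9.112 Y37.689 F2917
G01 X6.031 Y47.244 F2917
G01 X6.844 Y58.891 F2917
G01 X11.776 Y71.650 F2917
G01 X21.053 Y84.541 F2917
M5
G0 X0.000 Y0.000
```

<svg xmlns="http://www.w3.org/2000/svg" width="143.001mm" height="164.919mm" viewBox="0 0 143.001 164.919">
  <polygon points="100.309,9.465 119.064,29.432 118.207,56.811 98.240,75.566 70.861,74.709 52.106,54.742 52.963,27.363 72.930,8.608" fill="none" stroke="#0000ff"/>
  <polyline points="114.660,113.459 109.124,108.605 103.407,105.146 97.508,103.080 91.427,102.409 85.165,103.132 78.721,105.250" fill="none" stroke="#0000ff"/>
  <polyline points="26.052,136.145 15.860,133.713 9.112,127.230 6.031,117.675 6.844,106.028 11.776,93.269 21.053,80.378" fill="none" stroke="#0000ff"/>
</svg>

Each laser-on run becomes one SVG element. Flip Y back into SVG space with y_svg = 164.919 − y_machine. Every run uses S385, so all elements get stroke `#0000ff` (engrave).

Run 1: The run returns to its start, so emit a `<polygon>` with points (Y-flipped): 100.309,9.465 119.064,29.432 118.207,56.811 98.240,75.566 70.861,74.709 52.106,54.742 52.963,27.363 72.930,8.608.

Run 2: The run is open, so emit a `<polyline>` with points (Y-flipped): 114.660,113.459 109.124,108.605 103.407,105.146 97.508,103.080 91.427,102.409 85.165,103.132 78.721,105.250.

Run 3: The run is open, so emit a `<polyline>` with points (Y-flipped): 26.052,136.145 15.860,133.713 9.112,127.230 6.031,117.675 6.844,106.028 11.776,93.269 21.053,80.378.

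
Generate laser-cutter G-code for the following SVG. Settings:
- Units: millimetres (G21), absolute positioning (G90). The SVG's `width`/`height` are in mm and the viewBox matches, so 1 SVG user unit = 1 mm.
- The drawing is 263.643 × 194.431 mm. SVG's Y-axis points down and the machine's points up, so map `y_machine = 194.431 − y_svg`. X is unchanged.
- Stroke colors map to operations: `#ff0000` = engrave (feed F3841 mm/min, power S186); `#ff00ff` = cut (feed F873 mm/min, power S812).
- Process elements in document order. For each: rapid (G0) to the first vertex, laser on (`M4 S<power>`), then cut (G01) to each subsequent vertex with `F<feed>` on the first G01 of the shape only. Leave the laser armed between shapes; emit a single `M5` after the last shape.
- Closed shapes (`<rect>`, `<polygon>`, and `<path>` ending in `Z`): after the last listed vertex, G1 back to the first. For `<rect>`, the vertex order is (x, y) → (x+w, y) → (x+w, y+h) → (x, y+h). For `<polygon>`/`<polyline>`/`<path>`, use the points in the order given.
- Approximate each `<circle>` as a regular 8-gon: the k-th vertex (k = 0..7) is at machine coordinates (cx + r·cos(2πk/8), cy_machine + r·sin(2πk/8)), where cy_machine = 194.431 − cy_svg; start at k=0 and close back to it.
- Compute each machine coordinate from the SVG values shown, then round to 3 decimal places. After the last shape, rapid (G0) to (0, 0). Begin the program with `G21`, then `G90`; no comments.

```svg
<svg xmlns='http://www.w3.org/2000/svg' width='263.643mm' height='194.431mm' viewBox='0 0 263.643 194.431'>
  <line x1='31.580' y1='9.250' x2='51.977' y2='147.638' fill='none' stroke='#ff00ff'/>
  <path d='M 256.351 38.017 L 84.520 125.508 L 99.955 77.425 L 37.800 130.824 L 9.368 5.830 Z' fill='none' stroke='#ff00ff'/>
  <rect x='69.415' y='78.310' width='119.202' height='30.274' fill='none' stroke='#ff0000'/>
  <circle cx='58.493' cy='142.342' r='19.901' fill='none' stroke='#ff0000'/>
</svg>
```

G21
G90
G0 X31.580 Y185.181
M4 S812
G01 X51.977 Y46.793 F873
G0 X256.351 Y156.414
M4 S812
G01 X84.520 Y68.923 F873
G01 X99.955 Y117.006
G01 X37.800 Y63.607
G01 X9.368 Y188.601
G01 X256.351 Y156.414
G0 X69.415 Y116.121
M4 S186
G01 X188.617 Y116.121 F3841
G01 X188.617 Y85.847
G01 X69.415 Y85.847
G01 X69.415 Y116.121
G0 X78.394 Y52.089
M4 S186
G01 X72.565 Y66.161 F3841
G01 X58.493 Y71.990
G01 X44.421 Y66.161
G01 X38.592 Y52.089
G01 X44.421 Y38.017
G01 X58.493 Y32.188
G01 X72.565 Y38.017
G01 X78.394 Y52.089
M5
G0 X0.000 Y0.000

Since the viewBox matches the mm dimensions, user units are millimetres directly. The only transform is the Y-flip y_m = 194.431 − y_svg.

Shape 1 is a line segment drawn with `<line>`. Its stroke #ff00ff means cut at S812, F873. After flipping Y the toolpath is (31.580,185.181) → (51.977,46.793).

Shape 2 is a closed polygon drawn with `<path>`. Its stroke #ff00ff means cut at S812, F873. After flipping Y the toolpath is (256.351,156.414) → (84.520,68.923) → (99.955,117.006) → (37.800,63.607) → (9.368,188.601) → (256.351,156.414), returning to the start.

Shape 3 is a rectangle drawn with `<rect>`. Its stroke #ff0000 means engrave at S186, F3841. After flipping Y the toolpath is (69.415,116.121) → (188.617,116.121) → (188.617,85.847) → (69.415,85.847) → (69.415,116.121), returning to the start.

Shape 4 is a circle drawn with `<circle>`. Its stroke #ff0000 means engrave at S186, F3841. After flipping Y the toolpath is (78.394,52.089) → (72.565,66.161) → (58.493,71.990) → (44.421,66.161) → (38.592,52.089) → (44.421,38.017) → (58.493,32.188) → (72.565,38.017) → (78.394,52.089), returning to the start.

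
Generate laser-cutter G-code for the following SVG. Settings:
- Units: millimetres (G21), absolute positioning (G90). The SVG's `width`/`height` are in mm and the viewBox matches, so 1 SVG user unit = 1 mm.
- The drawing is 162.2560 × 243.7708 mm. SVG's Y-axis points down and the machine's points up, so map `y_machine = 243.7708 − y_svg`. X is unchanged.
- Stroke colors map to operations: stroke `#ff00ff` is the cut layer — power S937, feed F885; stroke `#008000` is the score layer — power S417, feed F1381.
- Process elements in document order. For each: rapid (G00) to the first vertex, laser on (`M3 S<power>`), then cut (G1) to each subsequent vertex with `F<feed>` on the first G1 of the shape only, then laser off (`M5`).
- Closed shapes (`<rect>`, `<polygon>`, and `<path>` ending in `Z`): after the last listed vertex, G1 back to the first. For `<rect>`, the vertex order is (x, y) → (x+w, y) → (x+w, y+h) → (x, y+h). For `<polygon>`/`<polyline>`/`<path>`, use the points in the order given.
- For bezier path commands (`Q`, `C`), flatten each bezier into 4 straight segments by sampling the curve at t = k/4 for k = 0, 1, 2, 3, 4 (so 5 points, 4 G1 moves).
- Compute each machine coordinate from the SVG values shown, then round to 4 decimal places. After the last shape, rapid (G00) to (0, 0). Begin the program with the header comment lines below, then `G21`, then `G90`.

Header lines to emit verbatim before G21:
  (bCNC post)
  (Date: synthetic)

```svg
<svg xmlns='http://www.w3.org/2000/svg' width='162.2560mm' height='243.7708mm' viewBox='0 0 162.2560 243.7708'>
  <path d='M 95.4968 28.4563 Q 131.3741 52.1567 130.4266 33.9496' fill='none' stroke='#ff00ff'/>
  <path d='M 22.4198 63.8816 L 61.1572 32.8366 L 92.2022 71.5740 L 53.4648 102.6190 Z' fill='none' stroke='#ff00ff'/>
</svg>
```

(bCNC post)
(Date: synthetic)
G21
G90
G00 X95.4968 Y215.3145
M3 S937
G1 X111.1339 Y206.0835 F885
G1 X122.1679 Y202.0910
G1 X128.5988 Y203.3369
G1 X130.4266 Y209.8212
M5
G00 X22.4198 Y179.8892
M3 S937
G1 X61.1572 Y210.9342 F885
G1 X92.2022 Y172.1968
G1 X53.4648 Y141.1518
G1 X22.4198 Y179.8892
M5
G00 X0.0000 Y0.0000

1 u = 1 mm; y_m = 243.7708 − y.

[1] `<path>` quadratic bezier, #ff00ff→cut S937 F885: (95.4968,215.3145) → (111.1339,206.0835) → (122.1679,202.0910) → (128.5988,203.3369) → (130.4266,209.8212)

[2] `<path>` regular polygon, #ff00ff→cut S937 F885: (22.4198,179.8892) → (61.1572,210.9342) → (92.2022,172.1968) → (53.4648,141.1518) → (22.4198,179.8892) (closed)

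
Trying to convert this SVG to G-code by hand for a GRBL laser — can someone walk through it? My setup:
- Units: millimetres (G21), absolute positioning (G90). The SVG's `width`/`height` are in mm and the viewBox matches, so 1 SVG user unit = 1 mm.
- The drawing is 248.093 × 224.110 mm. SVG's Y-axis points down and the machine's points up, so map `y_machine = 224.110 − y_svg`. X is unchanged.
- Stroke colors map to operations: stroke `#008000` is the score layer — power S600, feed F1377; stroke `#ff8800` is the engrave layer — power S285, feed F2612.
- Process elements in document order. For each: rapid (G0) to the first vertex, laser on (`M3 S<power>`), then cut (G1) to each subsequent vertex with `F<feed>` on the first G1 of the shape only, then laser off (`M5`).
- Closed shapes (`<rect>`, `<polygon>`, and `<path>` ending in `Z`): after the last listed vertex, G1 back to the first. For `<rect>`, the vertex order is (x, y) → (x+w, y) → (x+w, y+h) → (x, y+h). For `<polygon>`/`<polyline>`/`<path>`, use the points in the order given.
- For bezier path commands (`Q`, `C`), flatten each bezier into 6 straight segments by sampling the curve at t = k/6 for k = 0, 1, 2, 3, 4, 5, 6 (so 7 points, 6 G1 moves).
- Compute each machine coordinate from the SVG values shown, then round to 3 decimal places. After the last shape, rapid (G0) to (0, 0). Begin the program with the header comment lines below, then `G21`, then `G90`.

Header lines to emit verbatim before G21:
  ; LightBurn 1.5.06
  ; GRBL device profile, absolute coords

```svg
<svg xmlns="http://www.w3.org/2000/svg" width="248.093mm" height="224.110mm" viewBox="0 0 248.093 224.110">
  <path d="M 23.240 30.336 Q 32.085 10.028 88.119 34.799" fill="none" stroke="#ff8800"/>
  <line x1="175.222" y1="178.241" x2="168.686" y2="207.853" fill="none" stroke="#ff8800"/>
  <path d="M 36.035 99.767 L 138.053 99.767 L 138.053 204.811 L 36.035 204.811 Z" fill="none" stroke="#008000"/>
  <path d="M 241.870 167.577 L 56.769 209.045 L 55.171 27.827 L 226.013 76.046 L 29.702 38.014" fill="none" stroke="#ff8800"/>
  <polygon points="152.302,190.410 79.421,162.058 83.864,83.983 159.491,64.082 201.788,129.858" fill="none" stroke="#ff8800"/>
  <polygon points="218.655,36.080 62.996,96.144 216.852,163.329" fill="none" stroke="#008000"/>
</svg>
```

viewBox `0 0 248.093 224.110` with mm width/height → 1 unit = 1 mm. Flip: y_m = 224.110 − y_svg.

**Shape 1** — `<path>` quadratic bezier, stroke `#ff8800` → engrave (S285, F2612). Control points (SVG): P0=(23.240,30.336), P1=(32.085,10.028), P2=(88.119,34.799); sampled at t=k/6. Machine vertices: (23.240,193.774) → (27.499,199.291) → (34.380,202.304) → (43.882,202.812) → (56.006,200.816) → (70.752,196.316) → (88.119,189.311). Open path.

**Shape 2** — `<line>` line segment, stroke `#ff8800` → engrave (S285, F2612). Machine vertices: (175.222,45.869) → (168.686,16.257). Open path.

**Shape 3** — `<path>` rectangle, stroke `#008000` → score (S600, F1377). Machine vertices: (36.035,124.343) → (138.053,124.343) → (138.053,19.299) → (36.035,19.299) → (36.035,124.343). Closed: final G1 returns to the first vertex.

**Shape 4** — `<path>` open polyline, stroke `#ff8800` → engrave (S285, F2612). Machine vertices: (241.870,56.533) → (56.769,15.065) → (55.171,196.283) → (226.013,148.064) → (29.702,186.096). Open path.

**Shape 5** — `<polygon>` regular polygon, stroke `#ff8800` → engrave (S285, F2612). Machine vertices: (152.302,33.700) → (79.421,62.052) → (83.864,140.127) → (159.491,160.028) → (201.788,94.252) → (152.302,33.700). Closed: final G1 returns to the first vertex.

**Shape 6** — `<polygon>` closed polygon, stroke `#008000` → score (S600, F1377). Machine vertices: (218.655,188.030) → (62.996,127.966) → (216.852,60.781) → (218.655,188.030). Closed: final G1 returns to the first vertex.

; LightBurn 1.5.06
; GRBL device profile, absolute coords
G21
G90
G0 X23.240 Y193.774
M3 S285
G1 X27.499 Y199.291 F2612
G1 X34.380 Y202.304
G1 X43.882 Y202.812
G1 X56.006 Y200.816
G1 X70.752 Y196.316
G1 X88.119 Y189.311
M5
G0 X175.222 Y45.869
M3 S285
G1 X168.686 Y16.257 F2612
M5
G0 X36.035 Y124.343
M3 S600
G1 X138.053 Y124.343 F1377
G1 X138.053 Y19.299
G1 X36.035 Y19.299
G1 X36.035 Y124.343
M5
G0 X241.870 Y56.533
M3 S285
G1 X56.769 Y15.065 F2612
G1 X55.171 Y196.283
G1 X226.013 Y148.064
G1 X29.702 Y186.096
M5
G0 X152.302 Y33.700
M3 S285
G1 X79.421 Y62.052 F2612
G1 X83.864 Y140.127
G1 X159.491 Y160.028
G1 X201.788 Y94.252
G1 X152.302 Y33.700
M5
G0 X218.655 Y188.030
M3 S600
G1 X62.996 Y127.966 F1377
G1 X216.852 Y60.781
G1 X218.655 Y188.030
M5
G0 X0.000 Y0.000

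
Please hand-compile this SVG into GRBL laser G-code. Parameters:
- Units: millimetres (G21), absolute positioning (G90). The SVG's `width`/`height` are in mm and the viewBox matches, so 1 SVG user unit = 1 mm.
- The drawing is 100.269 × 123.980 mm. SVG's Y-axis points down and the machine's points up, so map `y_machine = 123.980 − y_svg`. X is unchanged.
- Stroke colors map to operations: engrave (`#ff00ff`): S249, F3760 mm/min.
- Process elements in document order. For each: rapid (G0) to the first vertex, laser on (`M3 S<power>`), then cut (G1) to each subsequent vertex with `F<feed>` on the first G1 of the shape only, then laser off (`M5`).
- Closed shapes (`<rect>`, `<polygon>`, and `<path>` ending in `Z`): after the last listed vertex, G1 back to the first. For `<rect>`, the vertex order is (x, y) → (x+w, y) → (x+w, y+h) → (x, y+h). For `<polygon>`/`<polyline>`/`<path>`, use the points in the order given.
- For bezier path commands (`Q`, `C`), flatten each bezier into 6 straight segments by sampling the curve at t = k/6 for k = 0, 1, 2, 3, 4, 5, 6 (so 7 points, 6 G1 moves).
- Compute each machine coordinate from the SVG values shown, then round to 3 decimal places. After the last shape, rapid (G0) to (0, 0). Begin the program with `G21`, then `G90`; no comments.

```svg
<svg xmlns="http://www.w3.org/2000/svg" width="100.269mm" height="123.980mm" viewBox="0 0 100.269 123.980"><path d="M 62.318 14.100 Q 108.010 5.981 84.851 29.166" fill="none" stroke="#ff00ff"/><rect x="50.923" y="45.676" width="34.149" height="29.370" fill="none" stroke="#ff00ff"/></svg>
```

viewBox `0 0 100.269 123.980` with mm width/height → 1 unit = 1 mm. Flip: y_m = 123.980 − y_svg.

**Shape 1** — `<path>` quadratic bezier, stroke `#ff00ff` → engrave (S249, F3760). Control points (SVG): P0=(62.318,14.100), P1=(108.010,5.981), P2=(84.851,29.166); sampled at t=k/6. Machine vertices: (62.318,109.880) → (75.636,111.717) → (85.129,111.814) → (90.797,110.173) → (92.640,106.792) → (90.658,101.673) → (84.851,94.814). Open path.

**Shape 2** — `<rect>` rectangle, stroke `#ff00ff` → engrave (S249, F3760). Machine vertices: (50.923,78.304) → (85.072,78.304) → (85.072,48.934) → (50.923,48.934) → (50.923,78.304). Closed: final G1 returns to the first vertex.

G21
G90
G0 X62.318 Y109.880
M3 S249
G1 X75.636 Y111.717 F3760
G1 X85.129 Y111.814
G1 X90.797 Y110.173
G1 X92.640 Y106.792
G1 X90.658 Y101.673
G1 X84.851 Y94.814
M5
G0 X50.923 Y78.304
M3 S249
G1 X85.072 Y78.304 F3760
G1 X85.072 Y48.934
G1 X50.923 Y48.934
G1 X50.923 Y78.304
M5
G0 X0.000 Y0.000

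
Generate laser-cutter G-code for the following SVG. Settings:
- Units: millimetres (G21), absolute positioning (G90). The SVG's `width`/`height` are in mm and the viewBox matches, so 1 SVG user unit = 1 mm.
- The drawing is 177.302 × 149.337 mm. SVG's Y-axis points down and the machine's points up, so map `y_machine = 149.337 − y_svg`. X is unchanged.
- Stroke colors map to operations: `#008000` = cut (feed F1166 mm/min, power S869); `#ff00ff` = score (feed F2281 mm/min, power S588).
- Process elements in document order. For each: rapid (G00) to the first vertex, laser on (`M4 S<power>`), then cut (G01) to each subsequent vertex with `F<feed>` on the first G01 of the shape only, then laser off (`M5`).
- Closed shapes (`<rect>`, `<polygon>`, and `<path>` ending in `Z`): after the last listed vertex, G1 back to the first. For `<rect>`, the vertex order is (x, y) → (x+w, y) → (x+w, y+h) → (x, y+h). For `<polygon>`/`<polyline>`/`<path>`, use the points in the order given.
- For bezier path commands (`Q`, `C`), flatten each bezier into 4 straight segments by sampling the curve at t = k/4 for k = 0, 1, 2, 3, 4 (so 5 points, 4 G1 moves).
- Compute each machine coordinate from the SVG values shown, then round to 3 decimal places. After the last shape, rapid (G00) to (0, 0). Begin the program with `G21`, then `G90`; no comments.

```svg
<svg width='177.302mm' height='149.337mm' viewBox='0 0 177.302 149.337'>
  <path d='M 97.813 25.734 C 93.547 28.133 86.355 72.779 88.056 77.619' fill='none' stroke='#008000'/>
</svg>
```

G21
G90
G00 X97.813 Y123.603
M4 S869
G01 X94.250 Y115.165 F1166
G01 X90.697 Y98.576
G01 X88.263 Y81.530
G01 X88.056 Y71.718
M5
G00 X0.000 Y0.000

1 u = 1 mm; y_m = 149.337 − y.

[1] `<path>` cubic bezier, #008000→cut S869 F1166: (97.813,123.603) → (94.250,115.165) → (90.697,98.576) → (88.263,81.530) → (88.056,71.718)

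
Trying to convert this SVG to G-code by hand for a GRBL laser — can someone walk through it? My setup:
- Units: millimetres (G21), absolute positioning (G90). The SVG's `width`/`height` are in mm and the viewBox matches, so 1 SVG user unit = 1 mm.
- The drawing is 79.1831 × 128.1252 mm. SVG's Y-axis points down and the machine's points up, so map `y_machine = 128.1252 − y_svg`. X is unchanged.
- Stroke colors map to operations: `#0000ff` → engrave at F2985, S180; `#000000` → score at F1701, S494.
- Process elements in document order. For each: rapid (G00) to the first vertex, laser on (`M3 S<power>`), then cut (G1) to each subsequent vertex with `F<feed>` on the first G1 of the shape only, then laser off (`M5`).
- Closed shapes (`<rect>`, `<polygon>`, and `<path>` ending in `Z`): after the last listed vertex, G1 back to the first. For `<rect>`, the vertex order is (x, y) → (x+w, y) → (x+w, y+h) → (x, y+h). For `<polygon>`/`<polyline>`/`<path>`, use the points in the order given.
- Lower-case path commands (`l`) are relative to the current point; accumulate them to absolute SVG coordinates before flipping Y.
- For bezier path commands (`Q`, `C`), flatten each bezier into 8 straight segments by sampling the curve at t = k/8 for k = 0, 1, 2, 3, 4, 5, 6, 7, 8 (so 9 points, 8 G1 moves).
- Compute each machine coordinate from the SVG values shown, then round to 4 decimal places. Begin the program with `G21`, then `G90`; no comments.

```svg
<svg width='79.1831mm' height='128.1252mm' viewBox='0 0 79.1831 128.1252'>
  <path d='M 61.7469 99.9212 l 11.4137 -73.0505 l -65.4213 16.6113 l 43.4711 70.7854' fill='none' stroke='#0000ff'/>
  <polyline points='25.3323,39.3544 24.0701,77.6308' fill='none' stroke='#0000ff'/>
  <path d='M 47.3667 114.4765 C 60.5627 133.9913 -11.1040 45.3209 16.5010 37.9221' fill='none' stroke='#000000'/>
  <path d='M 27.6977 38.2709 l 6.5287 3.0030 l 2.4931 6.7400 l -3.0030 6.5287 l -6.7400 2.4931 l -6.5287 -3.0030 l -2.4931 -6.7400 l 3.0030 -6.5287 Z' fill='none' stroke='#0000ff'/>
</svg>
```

viewBox `0 0 79.1831 128.1252` with mm width/height → 1 unit = 1 mm. Flip: y_m = 128.1252 − y_svg.

**Shape 1** — `<path>` open polyline, stroke `#0000ff` → engrave (S180, F2985). Machine vertices: (61.7469,28.2040) → (73.1606,101.2545) → (7.7393,84.6432) → (51.2104,13.8578). Open path.

**Shape 2** — `<polyline>` line segment, stroke `#0000ff` → engrave (S180, F2985). Machine vertices: (25.3323,88.7708) → (24.0701,50.4944). Open path.

**Shape 3** — `<path>` cubic bezier, stroke `#000000` → score (S494, F1701). Control points (SVG): P0=(47.3667,114.4765), P1=(60.5627,133.9913), P2=(-11.1040,45.3209), P3=(16.5010,37.9221); sampled at t=k/8. Machine vertices: (47.3667,13.6487) → (48.6969,11.0318) → (44.2290,16.3371) → (36.1210,27.3443) → (26.5305,41.8333) → (17.6154,57.5839) → (11.5336,72.3758) → (10.4428,83.9890) → (16.5010,90.2031). Open path.

**Shape 4** — `<path>` regular polygon, stroke `#0000ff` → engrave (S180, F2985). Machine vertices: (27.6977,89.8543) → (34.2264,86.8513) → (36.7195,80.1113) → (33.7165,73.5826) → (26.9765,71.0895) → (20.4478,74.0925) → (17.9547,80.8325) → (20.9577,87.3612) → (27.6977,89.8543). Closed: final G1 returns to the first vertex.

G21
G90
G00 X61.7469 Y28.2040
M3 S180
G1 X73.1606 Y101.2545 F2985
G1 X7.7393 Y84.6432
G1 X51.2104 Y13.8578
M5
G00 X25.3323 Y88.7708
M3 S180
G1 X24.0701 Y50.4944 F2985
M5
G00 X47.3667 Y13.6487
M3 S494
G1 X48.6969 Y11.0318 F1701
G1 X44.2290 Y16.3371
G1 X36.1210 Y27.3443
G1 X26.5305 Y41.8333
G1 X17.6154 Y57.5839
G1 X11.5336 Y72.3758
G1 X10.4428 Y83.9890
G1 X16.5010 Y90.2031
M5
G00 X27.6977 Y89.8543
M3 S180
G1 X34.2264 Y86.8513 F2985
G1 X36.7195 Y80.1113
G1 X33.7165 Y73.5826
G1 X26.9765 Y71.0895
G1 X20.4478 Y74.0925
G1 X17.9547 Y80.8325
G1 X20.9577 Y87.3612
G1 X27.6977 Y89.8543
M5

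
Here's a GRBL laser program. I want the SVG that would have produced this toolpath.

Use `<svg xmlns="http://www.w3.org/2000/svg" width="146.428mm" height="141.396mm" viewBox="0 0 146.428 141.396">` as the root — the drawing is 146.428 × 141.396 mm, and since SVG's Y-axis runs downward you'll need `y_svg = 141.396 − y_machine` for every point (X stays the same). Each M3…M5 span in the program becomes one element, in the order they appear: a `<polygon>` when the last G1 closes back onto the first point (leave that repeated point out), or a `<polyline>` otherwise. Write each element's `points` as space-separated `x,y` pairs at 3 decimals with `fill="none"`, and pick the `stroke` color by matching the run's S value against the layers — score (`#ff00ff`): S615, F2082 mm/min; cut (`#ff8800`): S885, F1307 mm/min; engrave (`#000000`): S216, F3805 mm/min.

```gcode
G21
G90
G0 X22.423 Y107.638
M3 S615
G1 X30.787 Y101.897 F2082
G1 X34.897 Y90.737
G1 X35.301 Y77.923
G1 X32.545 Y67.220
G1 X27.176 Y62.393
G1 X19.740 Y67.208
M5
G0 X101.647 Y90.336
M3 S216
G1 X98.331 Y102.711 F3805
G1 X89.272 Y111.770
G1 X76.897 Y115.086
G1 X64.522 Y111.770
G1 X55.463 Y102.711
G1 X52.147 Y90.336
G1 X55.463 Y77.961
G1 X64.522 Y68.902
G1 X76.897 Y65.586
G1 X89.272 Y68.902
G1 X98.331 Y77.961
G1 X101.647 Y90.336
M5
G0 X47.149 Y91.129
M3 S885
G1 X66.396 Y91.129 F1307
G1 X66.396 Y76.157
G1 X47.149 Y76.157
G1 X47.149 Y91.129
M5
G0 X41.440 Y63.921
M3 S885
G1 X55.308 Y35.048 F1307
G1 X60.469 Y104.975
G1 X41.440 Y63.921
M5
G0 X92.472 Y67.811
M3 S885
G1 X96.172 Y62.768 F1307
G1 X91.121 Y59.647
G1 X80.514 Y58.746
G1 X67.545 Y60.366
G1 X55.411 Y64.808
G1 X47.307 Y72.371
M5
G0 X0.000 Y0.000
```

<svg xmlns="http://www.w3.org/2000/svg" width="146.428mm" height="141.396mm" viewBox="0 0 146.428 141.396">
  <polyline points="22.423,33.758 30.787,39.499 34.897,50.659 35.301,63.473 32.545,74.176 27.176,79.003 19.740,74.188" fill="none" stroke="#ff00ff"/>
  <polygon points="101.647,51.060 98.331,38.685 89.272,29.626 76.897,26.310 64.522,29.626 55.463,38.685 52.147,51.060 55.463,63.435 64.522,72.494 76.897,75.810 89.272,72.494 98.331,63.435" fill="none" stroke="#000000"/>
  <polygon points="47.149,50.267 66.396,50.267 66.396,65.239 47.149,65.239" fill="none" stroke="#ff8800"/>
  <polygon points="41.440,77.475 55.308,106.348 60.469,36.421" fill="none" stroke="#ff8800"/>
  <polyline points="92.472,73.585 96.172,78.628 91.121,81.749 80.514,82.650 67.545,81.030 55.411,76.588 47.307,69.025" fill="none" stroke="#ff8800"/>
</svg>

y_svg = 141.396 − y_m.

[1] S615→`#ff00ff` (score); open run; points: 22.423,33.758 30.787,39.499 34.897,50.659 35.301,63.473 32.545,74.176 27.176,79.003 19.740,74.188

[2] S216→`#000000` (engrave); closed run; points: 101.647,51.060 98.331,38.685 89.272,29.626 76.897,26.310 64.522,29.626 55.463,38.685 52.147,51.060 55.463,63.435 64.522,72.494 76.897,75.810 89.272,72.494 98.331,63.435

[3] S885→`#ff8800` (cut); closed run; points: 47.149,50.267 66.396,50.267 66.396,65.239 47.149,65.239

[4] S885→`#ff8800` (cut); closed run; points: 41.440,77.475 55.308,106.348 60.469,36.421

[5] S885→`#ff8800` (cut); open run; points: 92.472,73.585 96.172,78.628 91.121,81.749 80.514,82.650 67.545,81.030 55.411,76.588 47.307,69.025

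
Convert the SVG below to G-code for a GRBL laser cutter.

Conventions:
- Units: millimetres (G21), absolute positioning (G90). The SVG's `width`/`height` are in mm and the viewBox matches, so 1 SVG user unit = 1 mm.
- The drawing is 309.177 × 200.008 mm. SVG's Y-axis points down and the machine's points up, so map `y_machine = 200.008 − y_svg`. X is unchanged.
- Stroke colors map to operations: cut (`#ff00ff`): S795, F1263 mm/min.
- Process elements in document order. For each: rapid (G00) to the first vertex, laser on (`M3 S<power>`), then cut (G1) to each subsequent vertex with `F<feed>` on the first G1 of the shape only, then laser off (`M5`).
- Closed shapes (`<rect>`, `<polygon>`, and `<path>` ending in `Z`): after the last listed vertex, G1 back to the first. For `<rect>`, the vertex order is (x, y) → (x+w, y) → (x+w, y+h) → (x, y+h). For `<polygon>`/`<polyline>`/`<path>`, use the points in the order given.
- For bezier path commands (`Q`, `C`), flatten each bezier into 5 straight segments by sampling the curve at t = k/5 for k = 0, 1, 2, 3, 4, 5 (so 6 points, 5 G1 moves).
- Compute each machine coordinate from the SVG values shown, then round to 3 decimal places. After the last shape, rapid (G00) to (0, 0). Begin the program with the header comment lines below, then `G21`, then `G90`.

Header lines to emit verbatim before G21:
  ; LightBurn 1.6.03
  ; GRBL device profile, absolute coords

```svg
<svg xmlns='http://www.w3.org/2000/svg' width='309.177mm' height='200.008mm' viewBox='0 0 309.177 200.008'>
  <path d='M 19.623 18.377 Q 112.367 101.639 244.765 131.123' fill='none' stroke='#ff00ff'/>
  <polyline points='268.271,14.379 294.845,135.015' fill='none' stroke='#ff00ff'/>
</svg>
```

1 u = 1 mm; y_m = 200.008 − y.

[1] `<path>` quadratic bezier, #ff00ff→cut S795 F1263: (19.623,181.631) → (58.307,150.477) → (100.163,123.626) → (145.191,101.077) → (193.392,82.830) → (244.765,68.885)

[2] `<polyline>` line segment, #ff00ff→cut S795 F1263: (268.271,185.629) → (294.845,64.993)

; LightBurn 1.6.03
; GRBL device profile, absolute coords
G21
G90
G00 X19.623 Y181.631
M3 S795
G1 X58.307 Y150.477 F1263
G1 X100.163 Y123.626
G1 X145.191 Y101.077
G1 X193.392 Y82.830
G1 X244.765 Y68.885
M5
G00 X268.271 Y185.629
M3 S795
G1 X294.845 Y64.993 F1263
M5
G00 X0.000 Y0.000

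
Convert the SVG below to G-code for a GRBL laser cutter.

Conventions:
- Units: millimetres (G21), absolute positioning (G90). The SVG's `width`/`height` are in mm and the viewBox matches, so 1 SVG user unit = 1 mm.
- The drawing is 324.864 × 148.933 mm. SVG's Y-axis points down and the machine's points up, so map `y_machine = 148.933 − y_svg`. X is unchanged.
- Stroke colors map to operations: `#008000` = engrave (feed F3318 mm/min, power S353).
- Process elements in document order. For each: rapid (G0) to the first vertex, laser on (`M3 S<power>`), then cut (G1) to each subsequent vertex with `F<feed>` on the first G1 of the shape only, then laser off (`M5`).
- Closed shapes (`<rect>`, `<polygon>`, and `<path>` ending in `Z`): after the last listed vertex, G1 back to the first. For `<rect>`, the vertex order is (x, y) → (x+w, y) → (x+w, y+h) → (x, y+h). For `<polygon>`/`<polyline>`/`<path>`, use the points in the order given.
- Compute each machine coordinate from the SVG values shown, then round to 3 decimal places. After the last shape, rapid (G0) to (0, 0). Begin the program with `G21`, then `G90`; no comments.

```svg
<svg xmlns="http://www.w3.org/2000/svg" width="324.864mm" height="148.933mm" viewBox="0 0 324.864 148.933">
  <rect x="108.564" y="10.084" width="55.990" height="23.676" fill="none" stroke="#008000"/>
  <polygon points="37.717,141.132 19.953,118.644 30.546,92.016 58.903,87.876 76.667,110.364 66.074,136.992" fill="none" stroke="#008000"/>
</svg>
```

G21
G90
G0 X108.564 Y138.849
M3 S353
G1 X164.554 Y138.849 F3318
G1 X164.554 Y115.173
G1 X108.564 Y115.173
G1 X108.564 Y138.849
M5
G0 X37.717 Y7.801
M3 S353
G1 X19.953 Y30.289 F3318
G1 X30.546 Y56.917
G1 X58.903 Y61.057
G1 X76.667 Y38.569
G1 X66.074 Y11.941
G1 X37.717 Y7.801
M5
G0 X0.000 Y0.000

1 u = 1 mm; y_m = 148.933 − y.

[1] `<rect>` rectangle, #008000→engrave S353 F3318: (108.564,138.849) → (164.554,138.849) → (164.554,115.173) → (108.564,115.173) → (108.564,138.849) (closed)

[2] `<polygon>` regular polygon, #008000→engrave S353 F3318: (37.717,7.801) → (19.953,30.289) → (30.546,56.917) → (58.903,61.057) → (76.667,38.569) → (66.074,11.941) → (37.717,7.801) (closed)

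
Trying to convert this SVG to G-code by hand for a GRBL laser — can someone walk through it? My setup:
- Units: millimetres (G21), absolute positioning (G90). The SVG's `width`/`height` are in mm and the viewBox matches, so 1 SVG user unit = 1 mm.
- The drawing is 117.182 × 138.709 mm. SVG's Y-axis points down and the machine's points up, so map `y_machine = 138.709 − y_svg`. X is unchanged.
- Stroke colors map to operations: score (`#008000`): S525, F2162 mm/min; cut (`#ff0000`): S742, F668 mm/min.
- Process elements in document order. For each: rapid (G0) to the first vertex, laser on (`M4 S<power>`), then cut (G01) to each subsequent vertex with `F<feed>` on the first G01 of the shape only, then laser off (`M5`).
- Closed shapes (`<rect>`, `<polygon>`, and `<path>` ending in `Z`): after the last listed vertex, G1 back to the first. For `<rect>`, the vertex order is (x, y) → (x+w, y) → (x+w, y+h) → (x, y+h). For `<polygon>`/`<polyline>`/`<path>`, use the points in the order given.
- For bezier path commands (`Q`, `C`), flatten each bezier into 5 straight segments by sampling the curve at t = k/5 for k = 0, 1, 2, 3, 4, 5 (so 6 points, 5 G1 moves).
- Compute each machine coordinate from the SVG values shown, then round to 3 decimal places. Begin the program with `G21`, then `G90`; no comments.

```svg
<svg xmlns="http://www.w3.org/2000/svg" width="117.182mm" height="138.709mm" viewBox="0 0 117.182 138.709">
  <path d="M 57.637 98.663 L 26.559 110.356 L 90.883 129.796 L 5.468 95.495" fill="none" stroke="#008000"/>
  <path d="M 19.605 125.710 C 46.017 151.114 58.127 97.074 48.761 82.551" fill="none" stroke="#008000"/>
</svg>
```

1 u = 1 mm; y_m = 138.709 − y.

[1] `<path>` open polyline, #008000→score S525 F2162: (57.637,40.046) → (26.559,28.353) → (90.883,8.913) → (5.468,43.214)

[2] `<path>` cubic bezier, #008000→score S525 F2162: (19.605,12.999) → (33.679,6.338) → (43.975,13.034) → (50.151,27.376) → (51.861,43.654) → (48.761,56.158)

G21
G90
G0 X57.637 Y40.046
M4 S525
G01 X26.559 Y28.353 F2162
G01 X90.883 Y8.913
G01 X5.468 Y43.214
M5
G0 X19.605 Y12.999
M4 S525
G01 X33.679 Y6.338 F2162
G01 X43.975 Y13.034
G01 X50.151 Y27.376
G01 X51.861 Y43.654
G01 X48.761 Y56.158
M5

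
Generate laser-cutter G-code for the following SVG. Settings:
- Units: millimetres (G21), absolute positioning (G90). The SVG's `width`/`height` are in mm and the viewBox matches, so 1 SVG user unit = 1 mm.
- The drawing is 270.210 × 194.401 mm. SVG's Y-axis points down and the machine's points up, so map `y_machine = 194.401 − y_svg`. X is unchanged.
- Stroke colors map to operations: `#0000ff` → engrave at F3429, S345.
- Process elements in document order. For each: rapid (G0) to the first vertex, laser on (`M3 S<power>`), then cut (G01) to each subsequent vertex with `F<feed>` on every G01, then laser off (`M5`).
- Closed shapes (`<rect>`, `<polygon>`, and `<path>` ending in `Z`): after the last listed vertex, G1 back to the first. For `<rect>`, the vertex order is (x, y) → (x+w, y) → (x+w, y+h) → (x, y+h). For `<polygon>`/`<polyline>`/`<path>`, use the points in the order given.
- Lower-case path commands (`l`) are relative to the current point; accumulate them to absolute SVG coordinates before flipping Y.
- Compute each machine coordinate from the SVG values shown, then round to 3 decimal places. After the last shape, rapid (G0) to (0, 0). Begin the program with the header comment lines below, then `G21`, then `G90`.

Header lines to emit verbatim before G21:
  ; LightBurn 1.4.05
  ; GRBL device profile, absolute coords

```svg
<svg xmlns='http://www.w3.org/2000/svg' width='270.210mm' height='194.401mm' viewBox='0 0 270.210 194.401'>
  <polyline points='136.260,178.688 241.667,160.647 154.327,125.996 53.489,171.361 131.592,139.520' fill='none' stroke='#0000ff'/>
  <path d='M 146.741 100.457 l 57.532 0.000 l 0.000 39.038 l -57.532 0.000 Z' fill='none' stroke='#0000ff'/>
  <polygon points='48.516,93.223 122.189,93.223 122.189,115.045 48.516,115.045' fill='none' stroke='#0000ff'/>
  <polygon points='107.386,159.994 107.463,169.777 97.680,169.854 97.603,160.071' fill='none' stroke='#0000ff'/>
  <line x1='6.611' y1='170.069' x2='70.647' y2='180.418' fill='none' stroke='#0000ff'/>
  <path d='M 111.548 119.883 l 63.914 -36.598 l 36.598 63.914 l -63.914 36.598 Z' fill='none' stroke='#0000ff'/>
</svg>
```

1 u = 1 mm; y_m = 194.401 − y.

[1] `<polyline>` open polyline, #0000ff→engrave S345 F3429: (136.260,15.713) → (241.667,33.754) → (154.327,68.405) → (53.489,23.040) → (131.592,54.881)

[2] `<path>` rectangle, #0000ff→engrave S345 F3429: (146.741,93.944) → (204.273,93.944) → (204.273,54.906) → (146.741,54.906) → (146.741,93.944) (closed)

[3] `<polygon>` rectangle, #0000ff→engrave S345 F3429: (48.516,101.178) → (122.189,101.178) → (122.189,79.356) → (48.516,79.356) → (48.516,101.178) (closed)

[4] `<polygon>` regular polygon, #0000ff→engrave S345 F3429: (107.386,34.407) → (107.463,24.624) → (97.680,24.547) → (97.603,34.330) → (107.386,34.407) (closed)

[5] `<line>` line segment, #0000ff→engrave S345 F3429: (6.611,24.332) → (70.647,13.983)

[6] `<path>` regular polygon, #0000ff→engrave S345 F3429: (111.548,74.518) → (175.462,111.116) → (212.060,47.202) → (148.146,10.604) → (111.548,74.518) (closed)

; LightBurn 1.4.05
; GRBL device profile, absolute coords
G21
G90
G0 X136.260 Y15.713
M3 S345
G01 X241.667 Y33.754 F3429
G01 X154.327 Y68.405 F3429
G01 X53.489 Y23.040 F3429
G01 X131.592 Y54.881 F3429
M5
G0 X146.741 Y93.944
M3 S345
G01 X204.273 Y93.944 F3429
G01 X204.273 Y54.906 F3429
G01 X146.741 Y54.906 F3429
G01 X146.741 Y93.944 F3429
M5
G0 X48.516 Y101.178
M3 S345
G01 X122.189 Y101.178 F3429
G01 X122.189 Y79.356 F3429
G01 X48.516 Y79.356 F3429
G01 X48.516 Y101.178 F3429
M5
G0 X107.386 Y34.407
M3 S345
G01 X107.463 Y24.624 F3429
G01 X97.680 Y24.547 F3429
G01 X97.603 Y34.330 F3429
G01 X107.386 Y34.407 F3429
M5
G0 X6.611 Y24.332
M3 S345
G01 X70.647 Y13.983 F3429
M5
G0 X111.548 Y74.518
M3 S345
G01 X175.462 Y111.116 F3429
G01 X212.060 Y47.202 F3429
G01 X148.146 Y10.604 F3429
G01 X111.548 Y74.518 F3429
M5
G0 X0.000 Y0.000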